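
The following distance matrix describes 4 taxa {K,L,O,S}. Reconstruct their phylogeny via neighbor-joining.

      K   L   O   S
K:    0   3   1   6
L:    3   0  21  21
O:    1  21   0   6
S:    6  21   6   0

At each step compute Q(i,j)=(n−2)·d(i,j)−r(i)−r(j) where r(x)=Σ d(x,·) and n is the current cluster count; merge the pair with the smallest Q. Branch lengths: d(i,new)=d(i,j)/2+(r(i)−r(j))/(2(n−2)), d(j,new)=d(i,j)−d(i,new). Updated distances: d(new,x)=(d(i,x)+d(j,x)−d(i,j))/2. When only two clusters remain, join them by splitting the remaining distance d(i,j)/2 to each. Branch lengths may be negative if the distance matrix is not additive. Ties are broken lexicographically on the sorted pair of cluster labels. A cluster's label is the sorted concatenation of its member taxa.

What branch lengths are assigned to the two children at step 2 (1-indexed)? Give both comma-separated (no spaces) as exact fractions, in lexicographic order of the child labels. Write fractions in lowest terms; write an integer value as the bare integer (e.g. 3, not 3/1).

31/4,7/4

1. join K+L (d=3, Q=-49) ⇒ KL; edges |K|=-29/4, |L|=41/4
  updated: d(KL,O)=19/2, d(KL,S)=12
2. join KL+O (d=19/2, Q=-55/2) ⇒ KLO; edges |KL|=31/4, |O|=7/4
  updated: d(KLO,S)=17/4
3. join KLO+S (d=17/4) ⇒ KLOS; edges |KLO|=17/8, |S|=17/8
final tree: (((K:-29/4,L:41/4):31/4,O:7/4):17/8,S:17/8)
total length: 67/4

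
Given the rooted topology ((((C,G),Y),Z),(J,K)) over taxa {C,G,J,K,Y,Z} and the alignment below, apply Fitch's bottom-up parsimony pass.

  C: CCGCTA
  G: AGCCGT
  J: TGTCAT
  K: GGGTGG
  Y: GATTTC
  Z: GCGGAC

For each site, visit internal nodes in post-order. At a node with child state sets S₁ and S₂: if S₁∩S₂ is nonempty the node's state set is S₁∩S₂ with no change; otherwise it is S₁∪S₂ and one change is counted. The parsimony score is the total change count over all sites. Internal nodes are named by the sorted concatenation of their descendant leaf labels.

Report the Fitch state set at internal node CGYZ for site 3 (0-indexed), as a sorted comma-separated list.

C,G,T

[col 0] CG: children C:{C}, G:{A} ∪→ {A,C}; cost 1
[col 0] CGY: children CG:{A,C}, Y:{G} ∪→ {A,C,G}; cost 1
[col 0] CGYZ: children CGY:{A,C,G}, Z:{G} ∩→ {G}; cost 0
[col 0] JK: children J:{T}, K:{G} ∪→ {G,T}; cost 1
[col 0] CGJKYZ: children CGYZ:{G}, JK:{G,T} ∩→ {G}; cost 0
[col 1] CG: children C:{C}, G:{G} ∪→ {C,G}; cost 1
[col 1] CGY: children CG:{C,G}, Y:{A} ∪→ {A,C,G}; cost 1
[col 1] CGYZ: children CGY:{A,C,G}, Z:{C} ∩→ {C}; cost 0
[col 1] JK: children J:{G}, K:{G} ∩→ {G}; cost 0
[col 1] CGJKYZ: children CGYZ:{C}, JK:{G} ∪→ {C,G}; cost 1
[col 2] CG: children C:{G}, G:{C} ∪→ {C,G}; cost 1
[col 2] CGY: children CG:{C,G}, Y:{T} ∪→ {C,G,T}; cost 1
[col 2] CGYZ: children CGY:{C,G,T}, Z:{G} ∩→ {G}; cost 0
[col 2] JK: children J:{T}, K:{G} ∪→ {G,T}; cost 1
[col 2] CGJKYZ: children CGYZ:{G}, JK:{G,T} ∩→ {G}; cost 0
[col 3] CG: children C:{C}, G:{C} ∩→ {C}; cost 0
[col 3] CGY: children CG:{C}, Y:{T} ∪→ {C,T}; cost 1
[col 3] CGYZ: children CGY:{C,T}, Z:{G} ∪→ {C,G,T}; cost 1
[col 3] JK: children J:{C}, K:{T} ∪→ {C,T}; cost 1
[col 3] CGJKYZ: children CGYZ:{C,G,T}, JK:{C,T} ∩→ {C,T}; cost 0
[col 4] CG: children C:{T}, G:{G} ∪→ {G,T}; cost 1
[col 4] CGY: children CG:{G,T}, Y:{T} ∩→ {T}; cost 0
[col 4] CGYZ: children CGY:{T}, Z:{A} ∪→ {A,T}; cost 1
[col 4] JK: children J:{A}, K:{G} ∪→ {A,G}; cost 1
[col 4] CGJKYZ: children CGYZ:{A,T}, JK:{A,G} ∩→ {A}; cost 0
[col 5] CG: children C:{A}, G:{T} ∪→ {A,T}; cost 1
[col 5] CGY: children CG:{A,T}, Y:{C} ∪→ {A,C,T}; cost 1
[col 5] CGYZ: children CGY:{A,C,T}, Z:{C} ∩→ {C}; cost 0
[col 5] JK: children J:{T}, K:{G} ∪→ {G,T}; cost 1
[col 5] CGJKYZ: children CGYZ:{C}, JK:{G,T} ∪→ {C,G,T}; cost 1
per-site changes: [3, 3, 3, 3, 3, 4]; total = 19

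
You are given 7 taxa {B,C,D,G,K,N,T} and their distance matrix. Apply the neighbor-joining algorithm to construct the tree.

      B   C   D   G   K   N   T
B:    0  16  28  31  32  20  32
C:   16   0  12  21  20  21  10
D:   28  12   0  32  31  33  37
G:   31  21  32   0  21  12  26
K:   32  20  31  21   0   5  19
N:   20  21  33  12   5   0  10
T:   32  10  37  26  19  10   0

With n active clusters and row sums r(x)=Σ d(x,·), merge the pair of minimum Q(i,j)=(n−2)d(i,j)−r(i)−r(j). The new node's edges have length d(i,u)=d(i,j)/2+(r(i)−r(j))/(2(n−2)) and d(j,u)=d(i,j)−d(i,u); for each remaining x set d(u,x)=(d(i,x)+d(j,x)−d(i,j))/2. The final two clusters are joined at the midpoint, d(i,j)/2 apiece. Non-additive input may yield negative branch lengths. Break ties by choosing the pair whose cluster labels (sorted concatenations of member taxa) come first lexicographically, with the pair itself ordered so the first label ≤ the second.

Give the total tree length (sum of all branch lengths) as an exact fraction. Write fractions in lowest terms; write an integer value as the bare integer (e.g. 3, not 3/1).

2087/32

iteration 1: select C,D (d=12, Q=-213); attach at lengths (-13/10, 133/10); label the merged cluster CD
  updated: d(B,CD)=16, d(CD,G)=41/2, d(CD,K)=39/2, d(CD,N)=21, d(CD,T)=35/2
iteration 2: select B,CD (d=16, Q=-323/2); attach at lengths (201/16, 55/16); label the merged cluster BCD
  updated: d(BCD,G)=71/4, d(BCD,K)=71/4, d(BCD,N)=25/2, d(BCD,T)=67/4
iteration 3: select BCD,G (d=71/4, Q=-353/4); attach at lengths (55/8, 87/8); label the merged cluster BCDG
  updated: d(BCDG,K)=21/2, d(BCDG,N)=27/8, d(BCDG,T)=25/2
iteration 4: select BCDG,T (d=25/2, Q=-343/8); attach at lengths (79/32, 321/32); label the merged cluster BCDGT
  updated: d(BCDGT,K)=17/2, d(BCDGT,N)=7/16
iteration 5: select BCDGT,K (d=17/2, Q=-223/16); attach at lengths (63/32, 209/32); label the merged cluster BCDGKT
  updated: d(BCDGKT,N)=-49/32
iteration 6: select BCDGKT,N (d=-49/32); attach at lengths (-49/64, -49/64); label the merged cluster BCDGKNT
final tree: (((((B:201/16,(C:-13/10,D:133/10):55/16):55/8,G:87/8):79/32,T:321/32):63/32,K:209/32):-49/64,N:-49/64)
total length: 2087/32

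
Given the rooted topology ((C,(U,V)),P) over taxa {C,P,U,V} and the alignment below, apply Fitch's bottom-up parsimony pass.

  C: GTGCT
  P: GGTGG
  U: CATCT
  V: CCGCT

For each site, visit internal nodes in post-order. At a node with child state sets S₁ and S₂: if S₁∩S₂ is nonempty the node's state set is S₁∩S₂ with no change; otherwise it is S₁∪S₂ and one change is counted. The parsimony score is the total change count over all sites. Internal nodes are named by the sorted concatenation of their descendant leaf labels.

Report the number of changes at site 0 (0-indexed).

1

UV@0: {C} ∩ {C} = {C} (intersection, +0)
CUV@0: {G} ∪ {C} = {C,G} (union, +1)
CPUV@0: {C,G} ∩ {G} = {G} (intersection, +0)
UV@1: {A} ∪ {C} = {A,C} (union, +1)
CUV@1: {T} ∪ {A,C} = {A,C,T} (union, +1)
CPUV@1: {A,C,T} ∪ {G} = {A,C,G,T} (union, +1)
UV@2: {T} ∪ {G} = {G,T} (union, +1)
CUV@2: {G} ∩ {G,T} = {G} (intersection, +0)
CPUV@2: {G} ∪ {T} = {G,T} (union, +1)
UV@3: {C} ∩ {C} = {C} (intersection, +0)
CUV@3: {C} ∩ {C} = {C} (intersection, +0)
CPUV@3: {C} ∪ {G} = {C,G} (union, +1)
UV@4: {T} ∩ {T} = {T} (intersection, +0)
CUV@4: {T} ∩ {T} = {T} (intersection, +0)
CPUV@4: {T} ∪ {G} = {G,T} (union, +1)
per-site changes: [1, 3, 2, 1, 1]; total = 8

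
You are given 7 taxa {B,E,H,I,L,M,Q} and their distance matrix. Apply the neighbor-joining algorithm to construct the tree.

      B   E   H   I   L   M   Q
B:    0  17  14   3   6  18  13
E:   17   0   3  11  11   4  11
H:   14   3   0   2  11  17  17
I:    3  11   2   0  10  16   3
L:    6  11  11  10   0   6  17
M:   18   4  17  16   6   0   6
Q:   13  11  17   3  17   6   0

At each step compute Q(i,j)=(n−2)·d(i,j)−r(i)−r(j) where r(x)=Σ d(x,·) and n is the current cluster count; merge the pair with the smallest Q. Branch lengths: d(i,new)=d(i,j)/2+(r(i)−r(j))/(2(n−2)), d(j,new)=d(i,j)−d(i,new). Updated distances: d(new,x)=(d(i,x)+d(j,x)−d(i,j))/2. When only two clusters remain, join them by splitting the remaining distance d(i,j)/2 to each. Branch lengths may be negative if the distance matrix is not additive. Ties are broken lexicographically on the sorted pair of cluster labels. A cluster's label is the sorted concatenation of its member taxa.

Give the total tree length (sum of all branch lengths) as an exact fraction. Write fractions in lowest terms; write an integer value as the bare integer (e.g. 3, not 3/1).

step 1: merge (E,H) at d=3, Q=-106; branch lengths E→4/5, H→11/5; new cluster EH
  updated: d(B,EH)=14, d(EH,I)=5, d(EH,L)=19/2, d(EH,M)=9, d(EH,Q)=25/2
step 2: merge (M,Q) at d=6, Q=-165/2; branch lengths M→55/16, Q→41/16; new cluster MQ
  updated: d(B,MQ)=25/2, d(EH,MQ)=31/4, d(I,MQ)=13/2, d(L,MQ)=17/2
step 3: merge (B,L) at d=6, Q=-103/2; branch lengths B→13/4, L→11/4; new cluster BL
  updated: d(BL,EH)=35/4, d(BL,I)=7/2, d(BL,MQ)=15/2
step 4: merge (BL,I) at d=7/2, Q=-111/4; branch lengths BL→47/16, I→9/16; new cluster BIL
  updated: d(BIL,EH)=41/8, d(BIL,MQ)=21/4
step 5: merge (BIL,EH) at d=41/8, Q=-145/8; branch lengths BIL→21/16, EH→61/16; new cluster BEHIL
  updated: d(BEHIL,MQ)=63/16
step 6: merge (BEHIL,MQ) at d=63/16; branch lengths BEHIL→63/32, MQ→63/32; new cluster BEHILMQ
final tree: ((((B:13/4,L:11/4):47/16,I:9/16):21/16,(E:4/5,H:11/5):61/16):63/32,(M:55/16,Q:41/16):63/32)
total length: 441/16

441/16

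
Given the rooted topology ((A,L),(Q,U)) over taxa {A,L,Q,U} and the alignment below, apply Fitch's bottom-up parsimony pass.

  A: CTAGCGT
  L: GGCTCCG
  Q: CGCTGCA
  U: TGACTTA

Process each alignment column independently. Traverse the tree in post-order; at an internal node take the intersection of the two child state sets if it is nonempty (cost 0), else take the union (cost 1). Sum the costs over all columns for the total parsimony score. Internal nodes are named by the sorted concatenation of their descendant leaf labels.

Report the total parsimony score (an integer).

[col 0] AL: children A:{C}, L:{G} ∪→ {C,G}; cost 1
[col 0] QU: children Q:{C}, U:{T} ∪→ {C,T}; cost 1
[col 0] ALQU: children AL:{C,G}, QU:{C,T} ∩→ {C}; cost 0
[col 1] AL: children A:{T}, L:{G} ∪→ {G,T}; cost 1
[col 1] QU: children Q:{G}, U:{G} ∩→ {G}; cost 0
[col 1] ALQU: children AL:{G,T}, QU:{G} ∩→ {G}; cost 0
[col 2] AL: children A:{A}, L:{C} ∪→ {A,C}; cost 1
[col 2] QU: children Q:{C}, U:{A} ∪→ {A,C}; cost 1
[col 2] ALQU: children AL:{A,C}, QU:{A,C} ∩→ {A,C}; cost 0
[col 3] AL: children A:{G}, L:{T} ∪→ {G,T}; cost 1
[col 3] QU: children Q:{T}, U:{C} ∪→ {C,T}; cost 1
[col 3] ALQU: children AL:{G,T}, QU:{C,T} ∩→ {T}; cost 0
[col 4] AL: children A:{C}, L:{C} ∩→ {C}; cost 0
[col 4] QU: children Q:{G}, U:{T} ∪→ {G,T}; cost 1
[col 4] ALQU: children AL:{C}, QU:{G,T} ∪→ {C,G,T}; cost 1
[col 5] AL: children A:{G}, L:{C} ∪→ {C,G}; cost 1
[col 5] QU: children Q:{C}, U:{T} ∪→ {C,T}; cost 1
[col 5] ALQU: children AL:{C,G}, QU:{C,T} ∩→ {C}; cost 0
[col 6] AL: children A:{T}, L:{G} ∪→ {G,T}; cost 1
[col 6] QU: children Q:{A}, U:{A} ∩→ {A}; cost 0
[col 6] ALQU: children AL:{G,T}, QU:{A} ∪→ {A,G,T}; cost 1
per-site changes: [2, 1, 2, 2, 2, 2, 2]; total = 13

13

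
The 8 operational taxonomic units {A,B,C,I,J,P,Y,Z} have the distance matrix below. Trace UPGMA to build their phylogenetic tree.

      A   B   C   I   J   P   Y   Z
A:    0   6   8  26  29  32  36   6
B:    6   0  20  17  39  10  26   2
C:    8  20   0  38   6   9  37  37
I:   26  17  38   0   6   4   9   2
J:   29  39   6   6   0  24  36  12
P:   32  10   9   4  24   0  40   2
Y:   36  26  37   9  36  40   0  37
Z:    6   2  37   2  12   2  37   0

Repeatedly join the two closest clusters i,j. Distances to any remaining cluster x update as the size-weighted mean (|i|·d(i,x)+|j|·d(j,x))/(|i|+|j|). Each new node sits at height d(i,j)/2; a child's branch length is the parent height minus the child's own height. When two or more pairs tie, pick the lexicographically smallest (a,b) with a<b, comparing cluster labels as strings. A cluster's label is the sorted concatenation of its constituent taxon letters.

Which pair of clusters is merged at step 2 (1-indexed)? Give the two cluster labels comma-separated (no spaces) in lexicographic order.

1. join B+Z (d=2) ⇒ BZ; edges |B|=1, |Z|=1
  updated: d(A,BZ)=6, d(BZ,C)=57/2, d(BZ,I)=19/2, d(BZ,J)=51/2, d(BZ,P)=6, d(BZ,Y)=63/2
2. join I+P (d=4) ⇒ IP; edges |I|=2, |P|=2
  updated: d(A,IP)=29, d(BZ,IP)=31/4, d(C,IP)=47/2, d(IP,J)=15, d(IP,Y)=49/2
3. join A+BZ (d=6) ⇒ ABZ; edges |A|=3, |BZ|=2
  updated: d(ABZ,C)=65/3, d(ABZ,IP)=89/6, d(ABZ,J)=80/3, d(ABZ,Y)=33
4. join C+J (d=6) ⇒ CJ; edges |C|=3, |J|=3
  updated: d(ABZ,CJ)=145/6, d(CJ,IP)=77/4, d(CJ,Y)=73/2
5. join ABZ+IP (d=89/6) ⇒ ABIPZ; edges |ABZ|=53/12, |IP|=65/12
  updated: d(ABIPZ,CJ)=111/5, d(ABIPZ,Y)=148/5
6. join ABIPZ+CJ (d=111/5) ⇒ ABCIJPZ; edges |ABIPZ|=221/60, |CJ|=81/10
  updated: d(ABCIJPZ,Y)=221/7
7. join ABCIJPZ+Y (d=221/7) ⇒ ABCIJPYZ; edges |ABCIJPZ|=164/35, |Y|=221/14
final tree: ((((A:3,(B:1,Z:1):2):53/12,(I:2,P:2):65/12):221/60,(C:3,J:3):81/10):164/35,Y:221/14)
total length: 24817/420

I,P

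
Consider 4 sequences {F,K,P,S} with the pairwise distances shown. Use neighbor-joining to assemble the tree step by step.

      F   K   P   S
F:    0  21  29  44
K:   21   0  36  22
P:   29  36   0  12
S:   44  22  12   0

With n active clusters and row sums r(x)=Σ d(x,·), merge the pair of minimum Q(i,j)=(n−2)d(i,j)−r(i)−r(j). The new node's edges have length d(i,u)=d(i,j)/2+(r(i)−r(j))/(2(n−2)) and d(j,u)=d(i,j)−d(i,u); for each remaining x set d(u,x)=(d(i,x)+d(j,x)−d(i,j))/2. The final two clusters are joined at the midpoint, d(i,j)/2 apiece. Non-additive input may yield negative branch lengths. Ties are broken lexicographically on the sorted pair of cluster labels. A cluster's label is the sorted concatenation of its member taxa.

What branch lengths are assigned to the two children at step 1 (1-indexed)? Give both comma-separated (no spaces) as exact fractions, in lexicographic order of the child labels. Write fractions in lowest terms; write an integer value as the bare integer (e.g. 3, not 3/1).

step 1: merge (F,K) at d=21, Q=-131; branch lengths F→57/4, K→27/4; new cluster FK
  updated: d(FK,P)=22, d(FK,S)=45/2
step 2: merge (FK,P) at d=22, Q=-113/2; branch lengths FK→65/4, P→23/4; new cluster FKP
  updated: d(FKP,S)=25/4
step 3: merge (FKP,S) at d=25/4; branch lengths FKP→25/8, S→25/8; new cluster FKPS
final tree: (((F:57/4,K:27/4):65/4,P:23/4):25/8,S:25/8)
total length: 197/4

57/4,27/4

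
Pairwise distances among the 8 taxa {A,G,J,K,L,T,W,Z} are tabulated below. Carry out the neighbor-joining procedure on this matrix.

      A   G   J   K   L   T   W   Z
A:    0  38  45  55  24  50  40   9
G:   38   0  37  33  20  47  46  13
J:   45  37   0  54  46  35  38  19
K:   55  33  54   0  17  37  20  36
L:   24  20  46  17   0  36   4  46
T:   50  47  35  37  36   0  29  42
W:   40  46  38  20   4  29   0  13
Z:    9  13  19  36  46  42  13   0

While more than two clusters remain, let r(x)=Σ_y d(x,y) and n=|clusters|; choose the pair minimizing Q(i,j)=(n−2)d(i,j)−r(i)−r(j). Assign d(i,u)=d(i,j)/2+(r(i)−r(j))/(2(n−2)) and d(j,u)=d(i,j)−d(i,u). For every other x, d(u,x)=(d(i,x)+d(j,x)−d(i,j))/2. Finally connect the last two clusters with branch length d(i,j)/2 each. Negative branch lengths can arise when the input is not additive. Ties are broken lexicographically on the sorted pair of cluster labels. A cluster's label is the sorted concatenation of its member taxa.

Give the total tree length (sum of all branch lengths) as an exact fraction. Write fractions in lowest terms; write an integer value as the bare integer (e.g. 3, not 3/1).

iteration 1: select A,Z (d=9, Q=-385); attach at lengths (137/12, -29/12); label the merged cluster AZ
  updated: d(AZ,G)=21, d(AZ,J)=55/2, d(AZ,K)=41, d(AZ,L)=61/2, d(AZ,T)=83/2, d(AZ,W)=22
iteration 2: select L,W (d=4, Q=-585/2); attach at lengths (29/20, 51/20); label the merged cluster LW
  updated: d(AZ,LW)=97/4, d(G,LW)=31, d(J,LW)=40, d(K,LW)=33/2, d(LW,T)=61/2
iteration 3: select K,LW (d=33/2, Q=-1031/4); attach at lengths (421/32, 107/32); label the merged cluster KLW
  updated: d(AZ,KLW)=195/8, d(G,KLW)=95/4, d(J,KLW)=155/4, d(KLW,T)=51/2
iteration 4: select KLW,T (d=51/2, Q=-1479/8); attach at lengths (319/48, 905/48); label the merged cluster KLTW
  updated: d(AZ,KLTW)=323/16, d(G,KLTW)=181/8, d(J,KLTW)=193/8
iteration 5: select AZ,G (d=21, Q=-1717/16); attach at lengths (481/64, 863/64); label the merged cluster AGZ
  updated: d(AGZ,J)=87/4, d(AGZ,KLTW)=349/32
iteration 6: select AGZ,J (d=87/4, Q=-1817/32); attach at lengths (273/64, 1119/64); label the merged cluster AGJZ
  updated: d(AGJZ,KLTW)=425/64
iteration 7: select AGJZ,KLTW (d=425/64); attach at lengths (425/128, 425/128); label the merged cluster AGJKLTWZ
final tree: ((((A:137/12,Z:-29/12):481/64,G:863/64):273/64,J:1119/64):425/128,((K:421/32,(L:29/20,W:51/20):107/32):319/48,T:905/48):425/128)
total length: 6681/64

6681/64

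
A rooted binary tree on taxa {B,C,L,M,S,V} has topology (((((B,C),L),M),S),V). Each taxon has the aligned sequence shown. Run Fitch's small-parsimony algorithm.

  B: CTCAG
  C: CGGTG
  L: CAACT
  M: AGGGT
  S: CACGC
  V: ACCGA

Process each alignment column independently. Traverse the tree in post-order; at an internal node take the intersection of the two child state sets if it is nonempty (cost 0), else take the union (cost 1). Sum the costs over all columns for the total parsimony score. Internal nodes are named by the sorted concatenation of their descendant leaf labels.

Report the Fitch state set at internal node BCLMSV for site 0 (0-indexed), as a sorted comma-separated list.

A,C

[col 0] BC: children B:{C}, C:{C} ∩→ {C}; cost 0
[col 0] BCL: children BC:{C}, L:{C} ∩→ {C}; cost 0
[col 0] BCLM: children BCL:{C}, M:{A} ∪→ {A,C}; cost 1
[col 0] BCLMS: children BCLM:{A,C}, S:{C} ∩→ {C}; cost 0
[col 0] BCLMSV: children BCLMS:{C}, V:{A} ∪→ {A,C}; cost 1
[col 1] BC: children B:{T}, C:{G} ∪→ {G,T}; cost 1
[col 1] BCL: children BC:{G,T}, L:{A} ∪→ {A,G,T}; cost 1
[col 1] BCLM: children BCL:{A,G,T}, M:{G} ∩→ {G}; cost 0
[col 1] BCLMS: children BCLM:{G}, S:{A} ∪→ {A,G}; cost 1
[col 1] BCLMSV: children BCLMS:{A,G}, V:{C} ∪→ {A,C,G}; cost 1
[col 2] BC: children B:{C}, C:{G} ∪→ {C,G}; cost 1
[col 2] BCL: children BC:{C,G}, L:{A} ∪→ {A,C,G}; cost 1
[col 2] BCLM: children BCL:{A,C,G}, M:{G} ∩→ {G}; cost 0
[col 2] BCLMS: children BCLM:{G}, S:{C} ∪→ {C,G}; cost 1
[col 2] BCLMSV: children BCLMS:{C,G}, V:{C} ∩→ {C}; cost 0
[col 3] BC: children B:{A}, C:{T} ∪→ {A,T}; cost 1
[col 3] BCL: children BC:{A,T}, L:{C} ∪→ {A,C,T}; cost 1
[col 3] BCLM: children BCL:{A,C,T}, M:{G} ∪→ {A,C,G,T}; cost 1
[col 3] BCLMS: children BCLM:{A,C,G,T}, S:{G} ∩→ {G}; cost 0
[col 3] BCLMSV: children BCLMS:{G}, V:{G} ∩→ {G}; cost 0
[col 4] BC: children B:{G}, C:{G} ∩→ {G}; cost 0
[col 4] BCL: children BC:{G}, L:{T} ∪→ {G,T}; cost 1
[col 4] BCLM: children BCL:{G,T}, M:{T} ∩→ {T}; cost 0
[col 4] BCLMS: children BCLM:{T}, S:{C} ∪→ {C,T}; cost 1
[col 4] BCLMSV: children BCLMS:{C,T}, V:{A} ∪→ {A,C,T}; cost 1
per-site changes: [2, 4, 3, 3, 3]; total = 15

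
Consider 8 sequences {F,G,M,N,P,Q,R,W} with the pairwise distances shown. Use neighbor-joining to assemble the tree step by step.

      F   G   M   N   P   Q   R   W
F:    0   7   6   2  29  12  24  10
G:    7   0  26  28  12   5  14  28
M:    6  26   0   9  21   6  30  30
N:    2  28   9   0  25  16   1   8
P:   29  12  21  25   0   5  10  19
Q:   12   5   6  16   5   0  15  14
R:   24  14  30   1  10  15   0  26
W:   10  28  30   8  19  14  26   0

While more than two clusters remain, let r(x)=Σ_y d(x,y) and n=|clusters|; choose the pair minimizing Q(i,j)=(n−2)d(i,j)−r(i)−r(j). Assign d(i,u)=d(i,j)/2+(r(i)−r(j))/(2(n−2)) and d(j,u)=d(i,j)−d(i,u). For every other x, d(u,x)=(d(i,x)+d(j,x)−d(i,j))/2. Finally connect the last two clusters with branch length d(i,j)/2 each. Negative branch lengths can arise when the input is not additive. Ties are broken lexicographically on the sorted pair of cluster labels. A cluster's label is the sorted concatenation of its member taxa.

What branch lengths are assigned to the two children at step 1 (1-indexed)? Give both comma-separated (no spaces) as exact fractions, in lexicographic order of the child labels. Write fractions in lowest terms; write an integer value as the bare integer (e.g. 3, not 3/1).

1. join N+R (d=1, Q=-203) ⇒ NR; edges |N|=-25/12, |R|=37/12
  updated: d(F,NR)=25/2, d(G,NR)=41/2, d(M,NR)=19, d(NR,P)=17, d(NR,Q)=15, d(NR,W)=33/2
2. join F+M (d=6, Q=-309/2) ⇒ FM; edges |F|=-3/20, |M|=123/20
  updated: d(FM,G)=27/2, d(FM,NR)=51/4, d(FM,P)=22, d(FM,Q)=6, d(FM,W)=17
3. join NR+W (d=33/2, Q=-441/4) ⇒ NRW; edges |NR|=213/32, |W|=315/32
  updated: d(FM,NRW)=53/8, d(G,NRW)=16, d(NRW,P)=39/4, d(NRW,Q)=25/4
4. join FM+NRW (d=53/8, Q=-535/8) ⇒ FMNRW; edges |FM|=235/48, |NRW|=83/48
  updated: d(FMNRW,G)=183/16, d(FMNRW,P)=201/16, d(FMNRW,Q)=45/16
5. join FMNRW+Q (d=45/16, Q=-34) ⇒ FMNQRW; edges |FMNRW|=157/32, |Q|=-67/32
  updated: d(FMNQRW,G)=109/16, d(FMNQRW,P)=59/8
6. join FMNQRW+G (d=109/16, Q=-419/16) ⇒ FGMNQRW; edges |FMNQRW|=35/32, |G|=183/32
  updated: d(FGMNQRW,P)=201/32
7. join FGMNQRW+P (d=201/32) ⇒ FGMNPQRW; edges |FGMNQRW|=201/64, |P|=201/64
final tree: (((((F:-3/20,M:123/20):235/48,((N:-25/12,R:37/12):213/32,W:315/32):83/48):157/32,Q:-67/32):35/32,G:183/32):201/64,P:201/64)
total length: 1473/32

-25/12,37/12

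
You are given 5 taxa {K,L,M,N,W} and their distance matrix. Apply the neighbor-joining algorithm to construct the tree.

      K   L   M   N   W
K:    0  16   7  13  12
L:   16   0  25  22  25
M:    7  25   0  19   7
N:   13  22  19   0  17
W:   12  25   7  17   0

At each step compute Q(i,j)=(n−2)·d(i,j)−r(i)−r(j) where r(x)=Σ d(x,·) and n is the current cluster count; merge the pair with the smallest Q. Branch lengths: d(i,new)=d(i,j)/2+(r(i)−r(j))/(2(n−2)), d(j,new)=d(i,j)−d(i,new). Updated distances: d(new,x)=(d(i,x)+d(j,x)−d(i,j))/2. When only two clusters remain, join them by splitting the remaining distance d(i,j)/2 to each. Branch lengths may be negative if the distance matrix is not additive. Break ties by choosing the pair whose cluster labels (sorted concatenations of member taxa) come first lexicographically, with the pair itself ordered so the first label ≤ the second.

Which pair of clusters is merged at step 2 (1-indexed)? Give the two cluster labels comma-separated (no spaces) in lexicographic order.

iteration 1: select M,W (d=7, Q=-98); attach at lengths (3, 4); label the merged cluster MW
  updated: d(K,MW)=6, d(L,MW)=43/2, d(MW,N)=29/2
iteration 2: select K,MW (d=6, Q=-65); attach at lengths (5/4, 19/4); label the merged cluster KMW
  updated: d(KMW,L)=63/4, d(KMW,N)=43/4
iteration 3: select KMW,L (d=63/4, Q=-97/2); attach at lengths (9/4, 27/2); label the merged cluster KLMW
  updated: d(KLMW,N)=17/2
iteration 4: select KLMW,N (d=17/2); attach at lengths (17/4, 17/4); label the merged cluster KLMNW
final tree: (((K:5/4,(M:3,W:4):19/4):9/4,L:27/2):17/4,N:17/4)
total length: 149/4

K,MW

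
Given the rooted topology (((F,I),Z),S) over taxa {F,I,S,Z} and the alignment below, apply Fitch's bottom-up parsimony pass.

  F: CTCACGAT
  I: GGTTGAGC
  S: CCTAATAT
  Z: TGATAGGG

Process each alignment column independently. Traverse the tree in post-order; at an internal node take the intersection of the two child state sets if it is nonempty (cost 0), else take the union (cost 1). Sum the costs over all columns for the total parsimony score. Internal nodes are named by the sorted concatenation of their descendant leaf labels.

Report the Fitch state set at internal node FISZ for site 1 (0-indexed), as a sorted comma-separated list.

C,G

FI@0: {C} ∪ {G} = {C,G} (union, +1)
FIZ@0: {C,G} ∪ {T} = {C,G,T} (union, +1)
FISZ@0: {C,G,T} ∩ {C} = {C} (intersection, +0)
FI@1: {T} ∪ {G} = {G,T} (union, +1)
FIZ@1: {G,T} ∩ {G} = {G} (intersection, +0)
FISZ@1: {G} ∪ {C} = {C,G} (union, +1)
FI@2: {C} ∪ {T} = {C,T} (union, +1)
FIZ@2: {C,T} ∪ {A} = {A,C,T} (union, +1)
FISZ@2: {A,C,T} ∩ {T} = {T} (intersection, +0)
FI@3: {A} ∪ {T} = {A,T} (union, +1)
FIZ@3: {A,T} ∩ {T} = {T} (intersection, +0)
FISZ@3: {T} ∪ {A} = {A,T} (union, +1)
FI@4: {C} ∪ {G} = {C,G} (union, +1)
FIZ@4: {C,G} ∪ {A} = {A,C,G} (union, +1)
FISZ@4: {A,C,G} ∩ {A} = {A} (intersection, +0)
FI@5: {G} ∪ {A} = {A,G} (union, +1)
FIZ@5: {A,G} ∩ {G} = {G} (intersection, +0)
FISZ@5: {G} ∪ {T} = {G,T} (union, +1)
FI@6: {A} ∪ {G} = {A,G} (union, +1)
FIZ@6: {A,G} ∩ {G} = {G} (intersection, +0)
FISZ@6: {G} ∪ {A} = {A,G} (union, +1)
FI@7: {T} ∪ {C} = {C,T} (union, +1)
FIZ@7: {C,T} ∪ {G} = {C,G,T} (union, +1)
FISZ@7: {C,G,T} ∩ {T} = {T} (intersection, +0)
per-site changes: [2, 2, 2, 2, 2, 2, 2, 2]; total = 16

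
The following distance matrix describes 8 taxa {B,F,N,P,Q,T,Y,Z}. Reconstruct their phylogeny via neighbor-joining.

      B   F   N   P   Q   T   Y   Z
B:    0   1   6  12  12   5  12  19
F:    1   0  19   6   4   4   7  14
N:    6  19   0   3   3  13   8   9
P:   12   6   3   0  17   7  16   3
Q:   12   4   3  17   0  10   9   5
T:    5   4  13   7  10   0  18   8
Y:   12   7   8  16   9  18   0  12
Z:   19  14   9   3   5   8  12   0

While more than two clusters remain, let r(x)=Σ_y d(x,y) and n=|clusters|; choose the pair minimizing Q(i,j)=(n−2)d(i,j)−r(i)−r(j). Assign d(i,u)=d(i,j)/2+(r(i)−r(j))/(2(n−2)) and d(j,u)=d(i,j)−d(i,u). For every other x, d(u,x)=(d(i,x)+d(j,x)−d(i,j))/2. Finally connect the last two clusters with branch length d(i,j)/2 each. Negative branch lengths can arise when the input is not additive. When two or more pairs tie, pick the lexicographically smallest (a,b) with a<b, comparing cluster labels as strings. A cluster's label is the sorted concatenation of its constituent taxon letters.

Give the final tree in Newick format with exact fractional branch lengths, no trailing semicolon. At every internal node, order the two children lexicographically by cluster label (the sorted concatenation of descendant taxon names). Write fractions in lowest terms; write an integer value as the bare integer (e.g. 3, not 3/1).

((((((B:3/2,F:-1/2):17/10,T:23/10):57/16,(P:71/32,Z:25/32):45/16):79/32,Y:203/32):21/32,N:35/32):61/64,Q:61/64)

step 1: merge (B,F) at d=1, Q=-116; branch lengths B→3/2, F→-1/2; new cluster BF
  updated: d(BF,N)=12, d(BF,P)=17/2, d(BF,Q)=15/2, d(BF,T)=4, d(BF,Y)=9, d(BF,Z)=16
step 2: merge (BF,T) at d=4, Q=-97; branch lengths BF→17/10, T→23/10; new cluster BFT
  updated: d(BFT,N)=21/2, d(BFT,P)=23/4, d(BFT,Q)=27/4, d(BFT,Y)=23/2, d(BFT,Z)=10
step 3: merge (P,Z) at d=3, Q=-287/4; branch lengths P→71/32, Z→25/32; new cluster PZ
  updated: d(BFT,PZ)=51/8, d(N,PZ)=9/2, d(PZ,Q)=19/2, d(PZ,Y)=25/2
step 4: merge (BFT,PZ) at d=51/8, Q=-391/8; branch lengths BFT→57/16, PZ→45/16; new cluster BFPTZ
  updated: d(BFPTZ,N)=69/16, d(BFPTZ,Q)=79/16, d(BFPTZ,Y)=141/16
step 5: merge (BFPTZ,Y) at d=141/16, Q=-105/4; branch lengths BFPTZ→79/32, Y→203/32; new cluster BFPTYZ
  updated: d(BFPTYZ,N)=7/4, d(BFPTYZ,Q)=41/16
step 6: merge (BFPTYZ,N) at d=7/4, Q=-117/16; branch lengths BFPTYZ→21/32, N→35/32; new cluster BFNPTYZ
  updated: d(BFNPTYZ,Q)=61/32
step 7: merge (BFNPTYZ,Q) at d=61/32; branch lengths BFNPTYZ→61/64, Q→61/64; new cluster BFNPQTYZ
final tree: ((((((B:3/2,F:-1/2):17/10,T:23/10):57/16,(P:71/32,Z:25/32):45/16):79/32,Y:203/32):21/32,N:35/32):61/64,Q:61/64)
total length: 859/32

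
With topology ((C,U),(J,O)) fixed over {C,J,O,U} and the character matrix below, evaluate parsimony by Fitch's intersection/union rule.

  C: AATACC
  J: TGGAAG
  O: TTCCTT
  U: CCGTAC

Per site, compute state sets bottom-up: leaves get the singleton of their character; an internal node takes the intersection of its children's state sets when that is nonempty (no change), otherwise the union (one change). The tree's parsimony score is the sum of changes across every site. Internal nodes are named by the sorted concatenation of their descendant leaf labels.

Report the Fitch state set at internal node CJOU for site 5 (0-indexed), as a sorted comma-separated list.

C,G,T

site 0, node CU: C={A} ∪ U={C} → {A,C} (+1)
site 0, node JO: J={T} ∩ O={T} → {T} (+0)
site 0, node CJOU: CU={A,C} ∪ JO={T} → {A,C,T} (+1)
site 1, node CU: C={A} ∪ U={C} → {A,C} (+1)
site 1, node JO: J={G} ∪ O={T} → {G,T} (+1)
site 1, node CJOU: CU={A,C} ∪ JO={G,T} → {A,C,G,T} (+1)
site 2, node CU: C={T} ∪ U={G} → {G,T} (+1)
site 2, node JO: J={G} ∪ O={C} → {C,G} (+1)
site 2, node CJOU: CU={G,T} ∩ JO={C,G} → {G} (+0)
site 3, node CU: C={A} ∪ U={T} → {A,T} (+1)
site 3, node JO: J={A} ∪ O={C} → {A,C} (+1)
site 3, node CJOU: CU={A,T} ∩ JO={A,C} → {A} (+0)
site 4, node CU: C={C} ∪ U={A} → {A,C} (+1)
site 4, node JO: J={A} ∪ O={T} → {A,T} (+1)
site 4, node CJOU: CU={A,C} ∩ JO={A,T} → {A} (+0)
site 5, node CU: C={C} ∩ U={C} → {C} (+0)
site 5, node JO: J={G} ∪ O={T} → {G,T} (+1)
site 5, node CJOU: CU={C} ∪ JO={G,T} → {C,G,T} (+1)
per-site changes: [2, 3, 2, 2, 2, 2]; total = 13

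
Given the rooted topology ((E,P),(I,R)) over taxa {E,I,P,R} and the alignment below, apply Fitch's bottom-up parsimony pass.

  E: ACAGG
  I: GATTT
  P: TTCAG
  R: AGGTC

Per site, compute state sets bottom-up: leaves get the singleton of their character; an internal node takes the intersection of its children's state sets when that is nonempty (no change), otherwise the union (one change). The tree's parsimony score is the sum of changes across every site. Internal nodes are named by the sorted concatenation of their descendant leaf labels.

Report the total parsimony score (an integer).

EP@0: {A} ∪ {T} = {A,T} (union, +1)
IR@0: {G} ∪ {A} = {A,G} (union, +1)
EIPR@0: {A,T} ∩ {A,G} = {A} (intersection, +0)
EP@1: {C} ∪ {T} = {C,T} (union, +1)
IR@1: {A} ∪ {G} = {A,G} (union, +1)
EIPR@1: {C,T} ∪ {A,G} = {A,C,G,T} (union, +1)
EP@2: {A} ∪ {C} = {A,C} (union, +1)
IR@2: {T} ∪ {G} = {G,T} (union, +1)
EIPR@2: {A,C} ∪ {G,T} = {A,C,G,T} (union, +1)
EP@3: {G} ∪ {A} = {A,G} (union, +1)
IR@3: {T} ∩ {T} = {T} (intersection, +0)
EIPR@3: {A,G} ∪ {T} = {A,G,T} (union, +1)
EP@4: {G} ∩ {G} = {G} (intersection, +0)
IR@4: {T} ∪ {C} = {C,T} (union, +1)
EIPR@4: {G} ∪ {C,T} = {C,G,T} (union, +1)
per-site changes: [2, 3, 3, 2, 2]; total = 12

12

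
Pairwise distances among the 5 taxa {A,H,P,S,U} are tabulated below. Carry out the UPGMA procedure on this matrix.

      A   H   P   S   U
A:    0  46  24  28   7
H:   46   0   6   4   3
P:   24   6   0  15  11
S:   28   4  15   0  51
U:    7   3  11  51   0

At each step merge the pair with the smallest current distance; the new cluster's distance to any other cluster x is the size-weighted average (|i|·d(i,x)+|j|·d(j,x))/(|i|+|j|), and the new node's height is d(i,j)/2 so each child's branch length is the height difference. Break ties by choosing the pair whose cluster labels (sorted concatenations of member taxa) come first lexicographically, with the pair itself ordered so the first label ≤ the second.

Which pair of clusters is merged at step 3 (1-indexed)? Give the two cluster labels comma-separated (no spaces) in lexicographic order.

HPU,S

step 1: merge (H,U) at d=3; branch lengths H→3/2, U→3/2; new cluster HU
  updated: d(A,HU)=53/2, d(HU,P)=17/2, d(HU,S)=55/2
step 2: merge (HU,P) at d=17/2; branch lengths HU→11/4, P→17/4; new cluster HPU
  updated: d(A,HPU)=77/3, d(HPU,S)=70/3
step 3: merge (HPU,S) at d=70/3; branch lengths HPU→89/12, S→35/3; new cluster HPSU
  updated: d(A,HPSU)=105/4
step 4: merge (A,HPSU) at d=105/4; branch lengths A→105/8, HPSU→35/24; new cluster AHPSU
final tree: (A:105/8,(((H:3/2,U:3/2):11/4,P:17/4):89/12,S:35/3):35/24)
total length: 131/3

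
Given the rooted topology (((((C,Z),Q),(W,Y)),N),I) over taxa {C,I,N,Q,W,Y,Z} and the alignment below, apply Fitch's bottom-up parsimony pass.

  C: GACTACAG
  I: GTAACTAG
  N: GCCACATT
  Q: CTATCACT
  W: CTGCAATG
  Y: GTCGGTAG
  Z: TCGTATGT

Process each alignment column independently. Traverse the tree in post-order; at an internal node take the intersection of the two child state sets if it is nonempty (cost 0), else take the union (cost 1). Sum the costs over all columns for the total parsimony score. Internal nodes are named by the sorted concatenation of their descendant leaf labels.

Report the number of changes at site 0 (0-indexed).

3

CZ@0: {G} ∪ {T} = {G,T} (union, +1)
CQZ@0: {G,T} ∪ {C} = {C,G,T} (union, +1)
WY@0: {C} ∪ {G} = {C,G} (union, +1)
CQWYZ@0: {C,G,T} ∩ {C,G} = {C,G} (intersection, +0)
CNQWYZ@0: {C,G} ∩ {G} = {G} (intersection, +0)
CINQWYZ@0: {G} ∩ {G} = {G} (intersection, +0)
CZ@1: {A} ∪ {C} = {A,C} (union, +1)
CQZ@1: {A,C} ∪ {T} = {A,C,T} (union, +1)
WY@1: {T} ∩ {T} = {T} (intersection, +0)
CQWYZ@1: {A,C,T} ∩ {T} = {T} (intersection, +0)
CNQWYZ@1: {T} ∪ {C} = {C,T} (union, +1)
CINQWYZ@1: {C,T} ∩ {T} = {T} (intersection, +0)
CZ@2: {C} ∪ {G} = {C,G} (union, +1)
CQZ@2: {C,G} ∪ {A} = {A,C,G} (union, +1)
WY@2: {G} ∪ {C} = {C,G} (union, +1)
CQWYZ@2: {A,C,G} ∩ {C,G} = {C,G} (intersection, +0)
CNQWYZ@2: {C,G} ∩ {C} = {C} (intersection, +0)
CINQWYZ@2: {C} ∪ {A} = {A,C} (union, +1)
CZ@3: {T} ∩ {T} = {T} (intersection, +0)
CQZ@3: {T} ∩ {T} = {T} (intersection, +0)
WY@3: {C} ∪ {G} = {C,G} (union, +1)
CQWYZ@3: {T} ∪ {C,G} = {C,G,T} (union, +1)
CNQWYZ@3: {C,G,T} ∪ {A} = {A,C,G,T} (union, +1)
CINQWYZ@3: {A,C,G,T} ∩ {A} = {A} (intersection, +0)
CZ@4: {A} ∩ {A} = {A} (intersection, +0)
CQZ@4: {A} ∪ {C} = {A,C} (union, +1)
WY@4: {A} ∪ {G} = {A,G} (union, +1)
CQWYZ@4: {A,C} ∩ {A,G} = {A} (intersection, +0)
CNQWYZ@4: {A} ∪ {C} = {A,C} (union, +1)
CINQWYZ@4: {A,C} ∩ {C} = {C} (intersection, +0)
CZ@5: {C} ∪ {T} = {C,T} (union, +1)
CQZ@5: {C,T} ∪ {A} = {A,C,T} (union, +1)
WY@5: {A} ∪ {T} = {A,T} (union, +1)
CQWYZ@5: {A,C,T} ∩ {A,T} = {A,T} (intersection, +0)
CNQWYZ@5: {A,T} ∩ {A} = {A} (intersection, +0)
CINQWYZ@5: {A} ∪ {T} = {A,T} (union, +1)
CZ@6: {A} ∪ {G} = {A,G} (union, +1)
CQZ@6: {A,G} ∪ {C} = {A,C,G} (union, +1)
WY@6: {T} ∪ {A} = {A,T} (union, +1)
CQWYZ@6: {A,C,G} ∩ {A,T} = {A} (intersection, +0)
CNQWYZ@6: {A} ∪ {T} = {A,T} (union, +1)
CINQWYZ@6: {A,T} ∩ {A} = {A} (intersection, +0)
CZ@7: {G} ∪ {T} = {G,T} (union, +1)
CQZ@7: {G,T} ∩ {T} = {T} (intersection, +0)
WY@7: {G} ∩ {G} = {G} (intersection, +0)
CQWYZ@7: {T} ∪ {G} = {G,T} (union, +1)
CNQWYZ@7: {G,T} ∩ {T} = {T} (intersection, +0)
CINQWYZ@7: {T} ∪ {G} = {G,T} (union, +1)
per-site changes: [3, 3, 4, 3, 3, 4, 4, 3]; total = 27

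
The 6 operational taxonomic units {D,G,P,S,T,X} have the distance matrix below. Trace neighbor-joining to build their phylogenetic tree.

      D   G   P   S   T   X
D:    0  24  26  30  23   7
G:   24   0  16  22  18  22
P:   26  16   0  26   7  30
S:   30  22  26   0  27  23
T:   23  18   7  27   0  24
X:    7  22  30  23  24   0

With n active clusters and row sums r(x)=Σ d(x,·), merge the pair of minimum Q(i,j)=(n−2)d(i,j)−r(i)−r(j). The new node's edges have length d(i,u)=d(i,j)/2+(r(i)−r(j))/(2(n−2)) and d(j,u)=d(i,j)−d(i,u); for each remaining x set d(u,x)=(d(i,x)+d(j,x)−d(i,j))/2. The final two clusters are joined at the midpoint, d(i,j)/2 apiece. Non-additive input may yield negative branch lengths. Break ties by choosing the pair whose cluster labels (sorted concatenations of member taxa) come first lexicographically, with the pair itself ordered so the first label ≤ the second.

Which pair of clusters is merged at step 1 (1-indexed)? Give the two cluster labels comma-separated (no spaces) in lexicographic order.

step 1: merge (D,X) at d=7, Q=-188; branch lengths D→4, X→3; new cluster DX
  updated: d(DX,G)=39/2, d(DX,P)=49/2, d(DX,S)=23, d(DX,T)=20
step 2: merge (P,T) at d=7, Q=-249/2; branch lengths P→15/4, T→13/4; new cluster PT
  updated: d(DX,PT)=75/4, d(G,PT)=27/2, d(PT,S)=23
step 3: merge (DX,S) at d=23, Q=-333/4; branch lengths DX→157/16, S→211/16; new cluster DSX
  updated: d(DSX,G)=37/4, d(DSX,PT)=75/8
step 4: merge (DSX,G) at d=37/4, Q=-257/8; branch lengths DSX→41/16, G→107/16; new cluster DGSX
  updated: d(DGSX,PT)=109/16
step 5: merge (DGSX,PT) at d=109/16; branch lengths DGSX→109/32, PT→109/32; new cluster DGPSTX
final tree: ((((D:4,X:3):157/16,S:211/16):41/16,G:107/16):109/32,(P:15/4,T:13/4):109/32)
total length: 849/16

D,X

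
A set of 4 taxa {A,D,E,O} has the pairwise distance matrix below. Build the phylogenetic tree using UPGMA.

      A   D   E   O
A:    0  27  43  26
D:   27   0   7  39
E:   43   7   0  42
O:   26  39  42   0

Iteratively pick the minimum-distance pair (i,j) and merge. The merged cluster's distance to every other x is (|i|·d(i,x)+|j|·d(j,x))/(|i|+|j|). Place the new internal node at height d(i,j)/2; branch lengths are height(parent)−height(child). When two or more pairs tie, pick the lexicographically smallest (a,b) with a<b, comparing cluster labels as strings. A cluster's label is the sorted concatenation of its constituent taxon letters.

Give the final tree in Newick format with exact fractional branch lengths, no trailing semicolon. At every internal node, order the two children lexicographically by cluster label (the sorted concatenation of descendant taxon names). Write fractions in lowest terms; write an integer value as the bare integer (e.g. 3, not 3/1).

1. join D+E (d=7) ⇒ DE; edges |D|=7/2, |E|=7/2
  updated: d(A,DE)=35, d(DE,O)=81/2
2. join A+O (d=26) ⇒ AO; edges |A|=13, |O|=13
  updated: d(AO,DE)=151/4
3. join AO+DE (d=151/4) ⇒ ADEO; edges |AO|=47/8, |DE|=123/8
final tree: ((A:13,O:13):47/8,(D:7/2,E:7/2):123/8)
total length: 217/4

((A:13,O:13):47/8,(D:7/2,E:7/2):123/8)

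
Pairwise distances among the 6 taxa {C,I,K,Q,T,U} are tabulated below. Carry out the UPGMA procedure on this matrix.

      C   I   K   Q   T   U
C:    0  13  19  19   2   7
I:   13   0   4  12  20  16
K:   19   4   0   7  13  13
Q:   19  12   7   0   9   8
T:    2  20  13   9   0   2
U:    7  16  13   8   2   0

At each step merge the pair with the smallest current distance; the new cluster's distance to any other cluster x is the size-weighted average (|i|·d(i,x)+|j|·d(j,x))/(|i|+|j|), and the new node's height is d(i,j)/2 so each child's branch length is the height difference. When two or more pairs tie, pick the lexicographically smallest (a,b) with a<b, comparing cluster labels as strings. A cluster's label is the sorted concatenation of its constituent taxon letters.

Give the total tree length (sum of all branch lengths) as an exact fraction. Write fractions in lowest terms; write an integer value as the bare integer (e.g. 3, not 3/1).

iteration 1: select C,T (d=2); attach at lengths (1, 1); label the merged cluster CT
  updated: d(CT,I)=33/2, d(CT,K)=16, d(CT,Q)=14, d(CT,U)=9/2
iteration 2: select I,K (d=4); attach at lengths (2, 2); label the merged cluster IK
  updated: d(CT,IK)=65/4, d(IK,Q)=19/2, d(IK,U)=29/2
iteration 3: select CT,U (d=9/2); attach at lengths (5/4, 9/4); label the merged cluster CTU
  updated: d(CTU,IK)=47/3, d(CTU,Q)=12
iteration 4: select IK,Q (d=19/2); attach at lengths (11/4, 19/4); label the merged cluster IKQ
  updated: d(CTU,IKQ)=130/9
iteration 5: select CTU,IKQ (d=130/9); attach at lengths (179/36, 89/36); label the merged cluster CIKQTU
final tree: (((C:1,T:1):5/4,U:9/4):179/36,((I:2,K:2):11/4,Q:19/4):89/36)
total length: 220/9

220/9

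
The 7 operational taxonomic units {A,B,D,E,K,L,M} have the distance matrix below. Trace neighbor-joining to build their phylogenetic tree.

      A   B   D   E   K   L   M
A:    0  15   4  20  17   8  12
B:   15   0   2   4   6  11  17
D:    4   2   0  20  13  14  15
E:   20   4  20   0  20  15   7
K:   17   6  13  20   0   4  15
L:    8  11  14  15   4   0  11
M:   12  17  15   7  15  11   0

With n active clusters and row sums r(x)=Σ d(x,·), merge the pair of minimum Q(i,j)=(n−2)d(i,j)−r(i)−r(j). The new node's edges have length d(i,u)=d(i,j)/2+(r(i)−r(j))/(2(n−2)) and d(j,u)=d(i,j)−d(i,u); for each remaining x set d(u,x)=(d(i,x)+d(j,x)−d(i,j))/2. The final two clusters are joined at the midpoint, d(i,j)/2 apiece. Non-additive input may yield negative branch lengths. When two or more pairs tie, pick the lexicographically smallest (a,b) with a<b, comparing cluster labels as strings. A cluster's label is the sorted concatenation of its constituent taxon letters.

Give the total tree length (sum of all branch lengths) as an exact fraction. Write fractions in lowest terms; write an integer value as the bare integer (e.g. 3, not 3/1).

iteration 1: select E,M (d=7, Q=-128); attach at lengths (22/5, 13/5); label the merged cluster EM
  updated: d(A,EM)=25/2, d(B,EM)=7, d(D,EM)=14, d(EM,K)=14, d(EM,L)=19/2
iteration 2: select A,D (d=4, Q=-175/2); attach at lengths (51/16, 13/16); label the merged cluster AD
  updated: d(AD,B)=13/2, d(AD,EM)=45/4, d(AD,K)=13, d(AD,L)=9
iteration 3: select K,L (d=4, Q=-117/2); attach at lengths (31/12, 17/12); label the merged cluster KL
  updated: d(AD,KL)=9, d(B,KL)=13/2, d(EM,KL)=39/4
iteration 4: select AD,KL (d=9, Q=-34); attach at lengths (39/8, 33/8); label the merged cluster ADKL
  updated: d(ADKL,B)=2, d(ADKL,EM)=6
iteration 5: select ADKL,B (d=2, Q=-15); attach at lengths (1/2, 3/2); label the merged cluster ABDKL
  updated: d(ABDKL,EM)=11/2
iteration 6: select ABDKL,EM (d=11/2); attach at lengths (11/4, 11/4); label the merged cluster ABDEKLM
final tree: ((((A:51/16,D:13/16):39/8,(K:31/12,L:17/12):33/8):1/2,B:3/2):11/4,(E:22/5,M:13/5):11/4)
total length: 63/2

63/2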